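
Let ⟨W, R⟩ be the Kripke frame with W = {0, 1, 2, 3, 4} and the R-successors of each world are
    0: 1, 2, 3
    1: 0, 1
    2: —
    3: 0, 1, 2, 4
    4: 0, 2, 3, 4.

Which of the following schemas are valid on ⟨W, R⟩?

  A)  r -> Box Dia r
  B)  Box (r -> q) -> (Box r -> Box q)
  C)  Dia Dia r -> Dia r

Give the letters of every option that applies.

R is not symmetric: 0 R 2 but not 2 R 0.
R is not transitive: 0 R 1 and 1 R 0 but not 0 R 0.
(A) r -> Box Dia r is axiom B; it is valid on a frame exactly when R is symmetric. R is not symmetric, so not valid.
(B) this is just K, valid on every normal frame.
(C) the dual of axiom 4: valid iff R is transitive. R is not transitive — not valid.

B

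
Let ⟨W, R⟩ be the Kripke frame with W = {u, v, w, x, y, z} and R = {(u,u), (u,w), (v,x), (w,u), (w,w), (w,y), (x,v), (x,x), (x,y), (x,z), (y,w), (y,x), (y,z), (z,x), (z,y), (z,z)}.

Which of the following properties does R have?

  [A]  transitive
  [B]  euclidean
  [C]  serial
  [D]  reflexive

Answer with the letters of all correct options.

C

(A) not transitive: u R w and w R y but not u R y.
(B) not euclidean: w R u and w R y but not u R y.
(C) serial: every world has an R-successor.
(D) not reflexive: not v R v.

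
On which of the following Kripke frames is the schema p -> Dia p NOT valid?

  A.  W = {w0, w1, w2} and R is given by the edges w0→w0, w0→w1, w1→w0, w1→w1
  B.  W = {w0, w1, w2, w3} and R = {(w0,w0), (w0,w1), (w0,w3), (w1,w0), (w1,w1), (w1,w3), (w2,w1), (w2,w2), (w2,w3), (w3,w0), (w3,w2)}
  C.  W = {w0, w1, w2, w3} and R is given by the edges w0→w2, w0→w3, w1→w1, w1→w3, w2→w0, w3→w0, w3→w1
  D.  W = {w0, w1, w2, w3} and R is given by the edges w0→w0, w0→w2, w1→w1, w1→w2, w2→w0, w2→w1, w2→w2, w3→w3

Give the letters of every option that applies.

The schema p -> Dia p is the dual of axiom T; it is valid on a frame iff R is reflexive.
(A) R is not reflexive (not w2 R w2), so the schema fails here.
(B) R is not reflexive (not w3 R w3), so the schema fails here.
(C) R is not reflexive (not w0 R w0), so the schema fails here.
(D) R is reflexive (each world relates to itself), so the schema is valid here.

A, B, C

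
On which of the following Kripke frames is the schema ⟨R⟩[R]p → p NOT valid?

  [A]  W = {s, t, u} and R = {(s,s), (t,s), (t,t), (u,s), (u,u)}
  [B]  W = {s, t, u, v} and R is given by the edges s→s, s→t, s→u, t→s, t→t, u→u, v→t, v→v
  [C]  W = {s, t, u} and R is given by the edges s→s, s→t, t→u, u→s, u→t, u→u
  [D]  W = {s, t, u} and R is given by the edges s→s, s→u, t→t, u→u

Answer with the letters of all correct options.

The schema ⟨R⟩[R]p → p is the dual of axiom B; it is valid on a frame iff R is symmetric.
(A) R is not symmetric (t R s but not s R t), so the schema fails here.
(B) R is not symmetric (s R u but not u R s), so the schema fails here.
(C) R is not symmetric (s R t but not t R s), so the schema fails here.
(D) R is not symmetric (s R u but not u R s), so the schema fails here.

A, B, C, D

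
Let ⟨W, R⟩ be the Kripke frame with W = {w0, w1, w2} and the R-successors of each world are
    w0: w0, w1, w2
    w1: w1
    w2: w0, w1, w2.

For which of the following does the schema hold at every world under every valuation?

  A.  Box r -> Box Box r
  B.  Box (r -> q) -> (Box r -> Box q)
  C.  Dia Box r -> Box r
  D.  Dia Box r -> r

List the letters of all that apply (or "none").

R is not symmetric: w0 R w1 but not w1 R w0.
R is transitive: R is closed under composition.
R is not euclidean: w0 R w1 and w0 R w0 but not w1 R w0.
(A) Box r -> Box Box r is axiom 4; it is valid on a frame exactly when R is transitive. R is transitive, so valid.
(B) Box (r -> q) -> (Box r -> Box q) is the K axiom; it holds on all frames — valid.
(C) Dia Box r -> Box r (the dual of axiom 5) characterises the euclidean frames. R is not euclidean — not valid.
(D) the dual of axiom B: valid iff R is symmetric. R is not symmetric — not valid.

A, B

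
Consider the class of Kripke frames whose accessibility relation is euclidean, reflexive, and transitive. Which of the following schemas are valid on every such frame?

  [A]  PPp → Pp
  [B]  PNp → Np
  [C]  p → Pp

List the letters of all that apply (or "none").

A, B, C

A relation that is euclidean, reflexive, and transitive is also serial and symmetric.
(A) PPp → Pp (the dual of axiom 4) characterises the transitive frames. Every such R is transitive — valid.
(B) PNp → Np is the dual of axiom 5, which corresponds to the euclidean property. Every such R is euclidean — valid.
(C) p → Pp (the dual of axiom T) characterises the reflexive frames. Every such R is reflexive — valid.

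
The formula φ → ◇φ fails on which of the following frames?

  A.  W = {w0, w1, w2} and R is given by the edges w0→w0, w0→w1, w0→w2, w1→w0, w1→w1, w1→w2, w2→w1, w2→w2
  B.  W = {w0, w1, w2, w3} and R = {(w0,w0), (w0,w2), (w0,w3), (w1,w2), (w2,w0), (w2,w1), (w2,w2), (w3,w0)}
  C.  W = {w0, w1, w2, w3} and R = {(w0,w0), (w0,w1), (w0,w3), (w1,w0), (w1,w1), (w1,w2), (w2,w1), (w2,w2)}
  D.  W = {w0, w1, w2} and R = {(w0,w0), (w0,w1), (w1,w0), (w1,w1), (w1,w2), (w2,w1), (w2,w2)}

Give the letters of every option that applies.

B, C

The schema φ → ◇φ is the dual of axiom T; it is valid on a frame iff R is reflexive.
(A) R is reflexive (each world relates to itself), so the schema is valid here.
(B) R is not reflexive (not w1 R w1), so the schema fails here.
(C) R is not reflexive (not w3 R w3), so the schema fails here.
(D) R is reflexive (each world relates to itself), so the schema is valid here.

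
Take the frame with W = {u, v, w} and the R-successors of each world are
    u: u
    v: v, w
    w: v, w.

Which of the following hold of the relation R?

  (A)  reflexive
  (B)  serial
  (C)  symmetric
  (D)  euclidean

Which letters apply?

A, B, C, D

(A) reflexive: each world relates to itself.
(B) serial: every world has an R-successor.
(C) symmetric: every R-edge is matched by its reverse.
(D) euclidean: any two R-successors of the same world are R-related.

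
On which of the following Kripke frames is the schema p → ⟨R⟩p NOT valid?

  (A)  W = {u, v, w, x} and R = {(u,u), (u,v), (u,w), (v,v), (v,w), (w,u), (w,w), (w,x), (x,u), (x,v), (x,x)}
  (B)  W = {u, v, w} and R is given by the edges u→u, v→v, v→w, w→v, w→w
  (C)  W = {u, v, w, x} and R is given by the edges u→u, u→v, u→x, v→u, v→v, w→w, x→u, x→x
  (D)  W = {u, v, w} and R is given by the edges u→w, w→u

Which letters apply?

The schema p → ⟨R⟩p is the dual of axiom T; it is valid on a frame iff R is reflexive.
(A) R is reflexive (each world relates to itself), so the schema is valid here.
(B) R is reflexive (each world relates to itself), so the schema is valid here.
(C) R is reflexive (each world relates to itself), so the schema is valid here.
(D) R is not reflexive (not u R u), so the schema fails here.

D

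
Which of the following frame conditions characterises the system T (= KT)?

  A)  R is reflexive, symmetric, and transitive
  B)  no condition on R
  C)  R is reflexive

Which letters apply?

C

(A) this class determines S5, not T (= KT).
(B) this class determines K, not T (= KT).
(C) T (= KT) is sound and complete for exactly this class.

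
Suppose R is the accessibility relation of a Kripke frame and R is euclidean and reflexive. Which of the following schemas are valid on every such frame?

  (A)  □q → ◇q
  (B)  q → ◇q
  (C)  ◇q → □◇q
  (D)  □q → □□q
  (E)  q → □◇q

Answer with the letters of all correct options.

A reflexive euclidean relation is also symmetric (from wRw and wRv the euclidean condition gives vRw) and hence transitive; it is an equivalence relation.
(A) □q → ◇q (axiom D) characterises the serial frames. Every such R is serial — valid.
(B) the dual of axiom T: valid iff R is reflexive. Every such R is reflexive — valid.
(C) ◇q → □◇q is axiom 5, which corresponds to the euclidean property. Every such R is euclidean — valid.
(D) □q → □□q is axiom 4; it is valid on a frame exactly when R is transitive. Every such R is transitive, so valid.
(E) q → □◇q is axiom B; it is valid on a frame exactly when R is symmetric. Every such R is symmetric, so valid.

A, B, C, D, E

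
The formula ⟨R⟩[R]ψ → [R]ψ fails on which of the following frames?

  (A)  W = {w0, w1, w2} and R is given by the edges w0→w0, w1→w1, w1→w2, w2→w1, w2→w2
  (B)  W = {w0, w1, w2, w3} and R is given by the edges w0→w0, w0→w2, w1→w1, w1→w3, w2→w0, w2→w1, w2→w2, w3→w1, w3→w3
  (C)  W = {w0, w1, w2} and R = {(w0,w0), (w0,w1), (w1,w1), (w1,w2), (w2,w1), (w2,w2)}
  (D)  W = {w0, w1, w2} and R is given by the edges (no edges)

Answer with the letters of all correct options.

B, C

The schema ⟨R⟩[R]ψ → [R]ψ is the dual of axiom 5; it is valid on a frame iff R is euclidean.
(A) R is euclidean (any two R-successors of the same world are R-related), so the schema is valid here.
(B) R is not euclidean (w2 R w0 and w2 R w1 but not w0 R w1), so the schema fails here.
(C) R is not euclidean (w0 R w1 and w0 R w0 but not w1 R w0), so the schema fails here.
(D) R is euclidean (any two R-successors of the same world are R-related), so the schema is valid here.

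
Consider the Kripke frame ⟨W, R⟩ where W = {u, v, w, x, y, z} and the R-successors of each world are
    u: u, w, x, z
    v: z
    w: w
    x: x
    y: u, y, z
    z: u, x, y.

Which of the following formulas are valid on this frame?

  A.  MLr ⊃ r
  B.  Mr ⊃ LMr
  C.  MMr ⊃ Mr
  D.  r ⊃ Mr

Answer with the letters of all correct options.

R is not reflexive: not v R v.
R is not symmetric: u R w but not w R u.
R is not transitive: u R z and z R y but not u R y.
R is not euclidean: u R w and u R u but not w R u.
(A) MLr ⊃ r (the dual of axiom B) characterises the symmetric frames. R is not symmetric — not valid.
(B) Mr ⊃ LMr (axiom 5) characterises the euclidean frames. R is not euclidean — not valid.
(C) MMr ⊃ Mr is the dual of axiom 4, which corresponds to transitivity. R is not transitive — not valid.
(D) r ⊃ Mr is the dual of axiom T, which corresponds to reflexivity. R is not reflexive — not valid.

none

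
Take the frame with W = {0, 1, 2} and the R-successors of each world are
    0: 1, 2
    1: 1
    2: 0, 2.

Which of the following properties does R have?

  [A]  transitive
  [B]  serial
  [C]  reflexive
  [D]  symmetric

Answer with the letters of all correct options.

B

(A) not transitive: 0 R 2 and 2 R 0 but not 0 R 0.
(B) serial: every world has an R-successor.
(C) not reflexive: not 0 R 0.
(D) not symmetric: 0 R 1 but not 1 R 0.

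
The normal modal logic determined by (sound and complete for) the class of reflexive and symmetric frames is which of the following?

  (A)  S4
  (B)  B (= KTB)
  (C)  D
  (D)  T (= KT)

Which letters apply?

(A) S4 is determined by the class of reflexive and transitive frames.
(B) B (= KTB) is determined by exactly this class.
(C) D is determined by the class of serial frames.
(D) T (= KT) is determined by the class of reflexive frames.

B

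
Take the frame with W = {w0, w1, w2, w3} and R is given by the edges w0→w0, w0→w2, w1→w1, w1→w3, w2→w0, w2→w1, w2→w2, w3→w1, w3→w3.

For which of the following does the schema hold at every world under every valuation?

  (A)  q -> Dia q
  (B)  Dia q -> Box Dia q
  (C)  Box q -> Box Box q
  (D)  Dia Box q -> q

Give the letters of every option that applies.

R is reflexive: each world relates to itself.
R is not symmetric: w2 R w1 but not w1 R w2.
R is not transitive: w0 R w2 and w2 R w1 but not w0 R w1.
R is not euclidean: w2 R w0 and w2 R w1 but not w0 R w1.
(A) q -> Dia q (the dual of axiom T) characterises the reflexive frames. R is reflexive — valid.
(B) Dia q -> Box Dia q is axiom 5, which corresponds to the euclidean property. R is not euclidean — not valid.
(C) axiom 4: valid iff R is transitive. R is not transitive — not valid.
(D) Dia Box q -> q is the dual of axiom B; it is valid on a frame exactly when R is symmetric. R is not symmetric, so not valid.

A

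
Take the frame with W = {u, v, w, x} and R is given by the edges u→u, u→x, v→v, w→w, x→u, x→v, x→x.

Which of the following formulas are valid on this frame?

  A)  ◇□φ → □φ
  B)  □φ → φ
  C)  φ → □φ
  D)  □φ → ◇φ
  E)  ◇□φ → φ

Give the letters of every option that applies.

B, D

R is reflexive: each world relates to itself.
R is not symmetric: x R v but not v R x.
R is not euclidean: x R u and x R v but not u R v.
R is serial: every world has an R-successor.
R is not a subset of the identity: u R x with u ≠ x.
(A) the dual of axiom 5: valid iff R is euclidean. R is not euclidean — not valid.
(B) □φ → φ (axiom T) characterises the reflexive frames. R is reflexive — valid.
(C) φ → □φ (equivalent to ◇p→p) corresponds to R being a subset of the identity. Here R ⊄ identity, so not valid.
(D) □φ → ◇φ is axiom D, which corresponds to seriality. R is serial — valid.
(E) the dual of axiom B: valid iff R is symmetric. R is not symmetric — not valid.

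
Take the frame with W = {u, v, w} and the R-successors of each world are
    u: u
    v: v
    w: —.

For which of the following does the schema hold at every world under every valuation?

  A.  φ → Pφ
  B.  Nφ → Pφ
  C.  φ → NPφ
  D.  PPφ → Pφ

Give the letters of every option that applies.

R is not reflexive: not w R w.
R is symmetric: every R-edge is matched by its reverse.
R is transitive: R is closed under composition.
R is not serial: w has no R-successor.
(A) φ → Pφ is the dual of axiom T; it is valid on a frame exactly when R is reflexive. R is not reflexive, so not valid.
(B) axiom D: valid iff R is serial. R is not serial — not valid.
(C) φ → NPφ (axiom B) characterises the symmetric frames. R is symmetric — valid.
(D) PPφ → Pφ is the dual of axiom 4, which corresponds to transitivity. R is transitive — valid.

C, D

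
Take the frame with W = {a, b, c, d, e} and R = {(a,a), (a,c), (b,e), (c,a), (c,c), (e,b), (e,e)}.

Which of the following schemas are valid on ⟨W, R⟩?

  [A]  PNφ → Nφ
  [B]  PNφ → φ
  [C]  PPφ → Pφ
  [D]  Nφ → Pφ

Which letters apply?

B

R is symmetric: every R-edge is matched by its reverse.
R is not transitive: b R e and e R b but not b R b.
R is not euclidean: e R b and e R b but not b R b.
R is not serial: d has no R-successor.
(A) PNφ → Nφ is the dual of axiom 5, which corresponds to the euclidean property. R is not euclidean — not valid.
(B) the dual of axiom B: valid iff R is symmetric. R is symmetric — valid.
(C) PPφ → Pφ is the dual of axiom 4, which corresponds to transitivity. R is not transitive — not valid.
(D) Nφ → Pφ is axiom D; it is valid on a frame exactly when R is serial. R is not serial, so not valid.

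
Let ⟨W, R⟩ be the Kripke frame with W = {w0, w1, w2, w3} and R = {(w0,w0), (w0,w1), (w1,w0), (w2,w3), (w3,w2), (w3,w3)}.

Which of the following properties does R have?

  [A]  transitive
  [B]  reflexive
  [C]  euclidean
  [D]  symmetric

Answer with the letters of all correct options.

D

(A) not transitive: w1 R w0 and w0 R w1 but not w1 R w1.
(B) not reflexive: not w1 R w1.
(C) not euclidean: w0 R w1 and w0 R w1 but not w1 R w1.
(D) symmetric: every R-edge is matched by its reverse.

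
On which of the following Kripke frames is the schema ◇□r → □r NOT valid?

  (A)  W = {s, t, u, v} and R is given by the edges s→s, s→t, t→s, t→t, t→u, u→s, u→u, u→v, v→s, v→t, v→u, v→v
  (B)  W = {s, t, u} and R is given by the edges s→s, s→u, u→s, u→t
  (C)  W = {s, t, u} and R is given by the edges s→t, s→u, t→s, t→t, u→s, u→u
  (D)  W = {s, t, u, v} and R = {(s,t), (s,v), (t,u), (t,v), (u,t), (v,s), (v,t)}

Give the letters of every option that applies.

The schema ◇□r → □r is the dual of axiom 5; it is valid on a frame iff R is euclidean.
(A) R is not euclidean (t R s and t R u but not s R u), so the schema fails here.
(B) R is not euclidean (u R s and u R t but not s R t), so the schema fails here.
(C) R is not euclidean (s R t and s R u but not t R u), so the schema fails here.
(D) R is not euclidean (t R u and t R v but not u R v), so the schema fails here.

A, B, C, D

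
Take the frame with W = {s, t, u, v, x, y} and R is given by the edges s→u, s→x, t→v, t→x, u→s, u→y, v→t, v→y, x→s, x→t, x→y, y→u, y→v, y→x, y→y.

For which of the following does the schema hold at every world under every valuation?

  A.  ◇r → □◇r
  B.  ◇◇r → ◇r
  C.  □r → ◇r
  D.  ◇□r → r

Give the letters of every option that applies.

R is symmetric: every R-edge is matched by its reverse.
R is not transitive: s R u and u R s but not s R s.
R is not euclidean: s R u and s R x but not u R x.
R is serial: every world has an R-successor.
(A) axiom 5: valid iff R is euclidean. R is not euclidean — not valid.
(B) ◇◇r → ◇r is the dual of axiom 4; it is valid on a frame exactly when R is transitive. R is not transitive, so not valid.
(C) □r → ◇r (axiom D) characterises the serial frames. R is serial — valid.
(D) ◇□r → r is the dual of axiom B, which corresponds to symmetry. R is symmetric — valid.

C, D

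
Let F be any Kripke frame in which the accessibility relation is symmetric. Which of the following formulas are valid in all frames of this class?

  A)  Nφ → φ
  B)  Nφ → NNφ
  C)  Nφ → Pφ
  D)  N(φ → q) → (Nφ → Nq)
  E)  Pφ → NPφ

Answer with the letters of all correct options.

(A) Nφ → φ is axiom T, which corresponds to reflexivity. Such an R need not be reflexive — not valid.
(B) axiom 4: valid iff R is transitive. Such an R need not be transitive — not valid.
(C) Nφ → Pφ is axiom D; it is valid on a frame exactly when R is serial. Such an R need not be serial, so not valid.
(D) N(φ → q) → (Nφ → Nq) is the K axiom; it holds on all frames — valid.
(E) axiom 5: valid iff R is euclidean. Such an R need not be euclidean — not valid.

D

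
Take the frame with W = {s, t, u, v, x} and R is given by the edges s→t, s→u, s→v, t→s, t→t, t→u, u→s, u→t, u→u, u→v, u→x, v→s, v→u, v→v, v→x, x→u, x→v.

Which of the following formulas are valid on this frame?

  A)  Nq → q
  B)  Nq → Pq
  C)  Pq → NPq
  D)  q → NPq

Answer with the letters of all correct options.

R is not reflexive: not s R s.
R is symmetric: every R-edge is matched by its reverse.
R is not euclidean: s R t and s R v but not t R v.
R is serial: every world has an R-successor.
(A) Nq → q (axiom T) characterises the reflexive frames. R is not reflexive — not valid.
(B) Nq → Pq is axiom D, which corresponds to seriality. R is serial — valid.
(C) Pq → NPq is axiom 5, which corresponds to the euclidean property. R is not euclidean — not valid.
(D) axiom B: valid iff R is symmetric. R is symmetric — valid.

B, D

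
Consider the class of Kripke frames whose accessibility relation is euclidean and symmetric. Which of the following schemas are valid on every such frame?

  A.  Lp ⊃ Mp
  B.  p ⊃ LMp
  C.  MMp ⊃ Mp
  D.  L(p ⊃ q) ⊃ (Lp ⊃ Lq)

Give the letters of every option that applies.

A symmetric euclidean relation is transitive (uRv and vRw give vRu by symmetry, then uRw by the euclidean condition, applied at v).
(A) Lp ⊃ Mp is axiom D; it is valid on a frame exactly when R is serial. Such an R need not be serial, so not valid.
(B) p ⊃ LMp is axiom B; it is valid on a frame exactly when R is symmetric. Every such R is symmetric, so valid.
(C) MMp ⊃ Mp is the dual of axiom 4, which corresponds to transitivity. Every such R is transitive — valid.
(D) L(p ⊃ q) ⊃ (Lp ⊃ Lq) is the K axiom; it holds on all frames — valid.

B, C, D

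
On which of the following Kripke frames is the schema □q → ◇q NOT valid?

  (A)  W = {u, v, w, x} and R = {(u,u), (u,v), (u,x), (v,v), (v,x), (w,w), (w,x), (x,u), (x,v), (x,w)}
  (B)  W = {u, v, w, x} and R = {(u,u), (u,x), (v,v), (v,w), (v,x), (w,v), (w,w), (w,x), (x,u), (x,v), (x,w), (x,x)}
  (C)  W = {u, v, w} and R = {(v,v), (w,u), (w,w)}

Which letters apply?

The schema □q → ◇q is axiom D; it is valid on a frame iff R is serial.
(A) R is serial (every world has an R-successor), so the schema is valid here.
(B) R is serial (every world has an R-successor), so the schema is valid here.
(C) R is not serial (u has no R-successor), so the schema fails here.

C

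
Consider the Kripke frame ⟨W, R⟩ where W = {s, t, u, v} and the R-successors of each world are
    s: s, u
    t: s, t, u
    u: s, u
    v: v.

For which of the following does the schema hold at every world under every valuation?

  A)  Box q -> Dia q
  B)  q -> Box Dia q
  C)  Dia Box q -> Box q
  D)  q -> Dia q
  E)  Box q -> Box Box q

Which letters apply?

R is reflexive: each world relates to itself.
R is not symmetric: t R s but not s R t.
R is transitive: R is closed under composition.
R is not euclidean: t R s and t R t but not s R t.
R is serial: every world has an R-successor.
(A) Box q -> Dia q (axiom D) characterises the serial frames. R is serial — valid.
(B) q -> Box Dia q is axiom B, which corresponds to symmetry. R is not symmetric — not valid.
(C) Dia Box q -> Box q is the dual of axiom 5; it is valid on a frame exactly when R is euclidean. R is not euclidean, so not valid.
(D) q -> Dia q (the dual of axiom T) characterises the reflexive frames. R is reflexive — valid.
(E) Box q -> Box Box q (axiom 4) characterises the transitive frames. R is transitive — valid.

A, D, E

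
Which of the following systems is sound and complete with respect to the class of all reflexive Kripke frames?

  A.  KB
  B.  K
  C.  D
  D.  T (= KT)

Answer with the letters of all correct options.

D

(A) KB is determined by the class of symmetric frames.
(B) K is determined by the class of arbitrary frames.
(C) D is determined by the class of serial frames.
(D) T (= KT) is determined by exactly this class.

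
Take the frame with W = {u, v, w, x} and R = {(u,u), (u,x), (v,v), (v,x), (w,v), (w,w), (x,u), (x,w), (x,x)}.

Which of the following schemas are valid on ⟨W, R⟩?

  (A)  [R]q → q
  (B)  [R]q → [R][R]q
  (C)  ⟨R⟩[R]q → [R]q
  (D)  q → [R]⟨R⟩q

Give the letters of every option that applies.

A

R is reflexive: each world relates to itself.
R is not symmetric: v R x but not x R v.
R is not transitive: u R x and x R w but not u R w.
R is not euclidean: v R x and v R v but not x R v.
(A) [R]q → q is axiom T, which corresponds to reflexivity. R is reflexive — valid.
(B) axiom 4: valid iff R is transitive. R is not transitive — not valid.
(C) ⟨R⟩[R]q → [R]q (the dual of axiom 5) characterises the euclidean frames. R is not euclidean — not valid.
(D) q → [R]⟨R⟩q is axiom B; it is valid on a frame exactly when R is symmetric. R is not symmetric, so not valid.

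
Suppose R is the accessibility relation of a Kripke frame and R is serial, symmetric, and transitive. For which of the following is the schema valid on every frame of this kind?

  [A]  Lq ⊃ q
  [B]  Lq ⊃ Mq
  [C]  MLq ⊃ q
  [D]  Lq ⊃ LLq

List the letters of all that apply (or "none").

A, B, C, D

A serial symmetric transitive relation is reflexive (take any v with uRv; symmetry gives vRu and transitivity gives uRu), hence an equivalence relation.
(A) Lq ⊃ q is axiom T, which corresponds to reflexivity. Every such R is reflexive — valid.
(B) axiom D: valid iff R is serial. Every such R is serial — valid.
(C) MLq ⊃ q is the dual of axiom B, which corresponds to symmetry. Every such R is symmetric — valid.
(D) Lq ⊃ LLq is axiom 4; it is valid on a frame exactly when R is transitive. Every such R is transitive, so valid.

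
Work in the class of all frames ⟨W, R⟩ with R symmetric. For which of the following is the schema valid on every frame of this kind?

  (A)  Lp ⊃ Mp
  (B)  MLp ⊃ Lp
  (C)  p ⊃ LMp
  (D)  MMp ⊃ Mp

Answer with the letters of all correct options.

(A) Lp ⊃ Mp is axiom D, which corresponds to seriality. Such an R need not be serial — not valid.
(B) MLp ⊃ Lp is the dual of axiom 5, which corresponds to the euclidean property. Such an R need not be euclidean — not valid.
(C) p ⊃ LMp is axiom B; it is valid on a frame exactly when R is symmetric. Every such R is symmetric, so valid.
(D) MMp ⊃ Mp is the dual of axiom 4; it is valid on a frame exactly when R is transitive. Such an R need not be transitive, so not valid.

C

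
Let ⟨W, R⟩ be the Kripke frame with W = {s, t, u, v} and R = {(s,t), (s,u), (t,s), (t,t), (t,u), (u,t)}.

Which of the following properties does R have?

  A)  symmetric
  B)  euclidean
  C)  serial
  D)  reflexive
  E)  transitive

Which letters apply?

none

(A) not symmetric: s R u but not u R s.
(B) not euclidean: t R u and t R s but not u R s.
(C) not serial: v has no R-successor.
(D) not reflexive: not s R s.
(E) not transitive: s R t and t R s but not s R s.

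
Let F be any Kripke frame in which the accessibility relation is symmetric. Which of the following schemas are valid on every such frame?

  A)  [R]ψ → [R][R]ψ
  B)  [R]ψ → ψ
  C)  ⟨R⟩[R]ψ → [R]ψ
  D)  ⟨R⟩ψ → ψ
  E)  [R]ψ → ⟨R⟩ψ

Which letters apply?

none

(A) axiom 4: valid iff R is transitive. Such an R need not be transitive — not valid.
(B) [R]ψ → ψ (axiom T) characterises the reflexive frames. Such an R need not be reflexive — not valid.
(C) the dual of axiom 5: valid iff R is euclidean. Such an R need not be euclidean — not valid.
(D) ⟨R⟩ψ → ψ is the converse of T; it holds exactly when R ⊆ identity. Such an R need not be a subset of the identity — not valid.
(E) [R]ψ → ⟨R⟩ψ is axiom D, which corresponds to seriality. Such an R need not be serial — not valid.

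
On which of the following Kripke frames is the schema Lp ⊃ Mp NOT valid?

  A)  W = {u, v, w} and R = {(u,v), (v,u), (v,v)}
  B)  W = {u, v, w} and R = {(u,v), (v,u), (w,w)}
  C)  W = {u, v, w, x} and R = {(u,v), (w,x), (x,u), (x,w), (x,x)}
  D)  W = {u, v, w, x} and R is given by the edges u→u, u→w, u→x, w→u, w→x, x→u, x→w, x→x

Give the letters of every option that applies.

The schema Lp ⊃ Mp is axiom D; it is valid on a frame iff R is serial.
(A) R is not serial (w has no R-successor), so the schema fails here.
(B) R is serial (every world has an R-successor), so the schema is valid here.
(C) R is not serial (v has no R-successor), so the schema fails here.
(D) R is not serial (v has no R-successor), so the schema fails here.

A, C, D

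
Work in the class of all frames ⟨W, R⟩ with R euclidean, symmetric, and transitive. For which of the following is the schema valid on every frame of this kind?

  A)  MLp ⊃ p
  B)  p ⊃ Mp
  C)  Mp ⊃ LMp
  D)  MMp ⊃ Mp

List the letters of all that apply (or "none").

A, C, D

(A) MLp ⊃ p is the dual of axiom B; it is valid on a frame exactly when R is symmetric. Every such R is symmetric, so valid.
(B) p ⊃ Mp is the dual of axiom T, which corresponds to reflexivity. Such an R need not be reflexive — not valid.
(C) Mp ⊃ LMp is axiom 5; it is valid on a frame exactly when R is euclidean. Every such R is euclidean, so valid.
(D) MMp ⊃ Mp is the dual of axiom 4; it is valid on a frame exactly when R is transitive. Every such R is transitive, so valid.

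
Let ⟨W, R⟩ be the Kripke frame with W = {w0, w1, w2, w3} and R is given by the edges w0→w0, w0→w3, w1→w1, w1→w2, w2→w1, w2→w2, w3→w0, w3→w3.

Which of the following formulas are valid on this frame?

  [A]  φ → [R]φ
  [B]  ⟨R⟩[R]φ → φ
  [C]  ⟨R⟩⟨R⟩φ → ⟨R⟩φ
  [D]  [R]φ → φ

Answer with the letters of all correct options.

B, C, D

R is reflexive: each world relates to itself.
R is symmetric: every R-edge is matched by its reverse.
R is transitive: R is closed under composition.
R is not a subset of the identity: w0 R w3 with w0 ≠ w3.
(A) φ → [R]φ is equivalent to ◇p→p; it holds exactly when R ⊆ identity. Here R ⊄ identity — not valid.
(B) ⟨R⟩[R]φ → φ is the dual of axiom B, which corresponds to symmetry. R is symmetric — valid.
(C) ⟨R⟩⟨R⟩φ → ⟨R⟩φ (the dual of axiom 4) characterises the transitive frames. R is transitive — valid.
(D) axiom T: valid iff R is reflexive. R is reflexive — valid.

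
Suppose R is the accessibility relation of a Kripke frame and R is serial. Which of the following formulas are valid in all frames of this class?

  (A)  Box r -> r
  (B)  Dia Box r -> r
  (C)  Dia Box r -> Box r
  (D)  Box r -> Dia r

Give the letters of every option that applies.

(A) Box r -> r (axiom T) characterises the reflexive frames. Such an R need not be reflexive — not valid.
(B) Dia Box r -> r (the dual of axiom B) characterises the symmetric frames. Such an R need not be symmetric — not valid.
(C) Dia Box r -> Box r is the dual of axiom 5; it is valid on a frame exactly when R is euclidean. Such an R need not be euclidean, so not valid.
(D) Box r -> Dia r is axiom D, which corresponds to seriality. Every such R is serial — valid.

D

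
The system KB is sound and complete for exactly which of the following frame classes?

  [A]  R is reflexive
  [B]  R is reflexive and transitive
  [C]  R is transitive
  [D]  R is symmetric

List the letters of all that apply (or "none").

D

(A) this class determines T (= KT), not KB.
(B) this class determines S4, not KB.
(C) this class determines K4, not KB.
(D) KB is sound and complete for exactly this class.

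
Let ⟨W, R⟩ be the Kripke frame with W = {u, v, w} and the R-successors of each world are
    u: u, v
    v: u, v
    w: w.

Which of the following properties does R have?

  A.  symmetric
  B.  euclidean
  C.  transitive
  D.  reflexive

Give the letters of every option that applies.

(A) symmetric: every R-edge is matched by its reverse.
(B) euclidean: any two R-successors of the same world are R-related.
(C) transitive: R is closed under composition.
(D) reflexive: each world relates to itself.

A, B, C, D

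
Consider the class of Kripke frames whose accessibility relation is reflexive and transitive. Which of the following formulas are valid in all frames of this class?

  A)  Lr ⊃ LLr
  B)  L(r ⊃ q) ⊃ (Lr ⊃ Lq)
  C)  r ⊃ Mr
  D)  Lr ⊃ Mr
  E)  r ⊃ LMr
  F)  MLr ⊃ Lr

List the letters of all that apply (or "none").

A, B, C, D

Reflexive relations are serial.
(A) Lr ⊃ LLr is axiom 4, which corresponds to transitivity. Every such R is transitive — valid.
(B) L(r ⊃ q) ⊃ (Lr ⊃ Lq) is axiom K, valid on every Kripke frame — valid.
(C) r ⊃ Mr is the dual of axiom T, which corresponds to reflexivity. Every such R is reflexive — valid.
(D) Lr ⊃ Mr (axiom D) characterises the serial frames. Every such R is serial — valid.
(E) r ⊃ LMr (axiom B) characterises the symmetric frames. Such an R need not be symmetric — not valid.
(F) MLr ⊃ Lr is the dual of axiom 5, which corresponds to the euclidean property. Such an R need not be euclidean — not valid.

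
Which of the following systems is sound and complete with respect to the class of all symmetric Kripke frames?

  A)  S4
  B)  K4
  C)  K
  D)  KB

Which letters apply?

D

(A) S4 is determined by the class of reflexive and transitive frames.
(B) K4 is determined by the class of transitive frames.
(C) K is determined by the class of arbitrary frames.
(D) KB is determined by exactly this class.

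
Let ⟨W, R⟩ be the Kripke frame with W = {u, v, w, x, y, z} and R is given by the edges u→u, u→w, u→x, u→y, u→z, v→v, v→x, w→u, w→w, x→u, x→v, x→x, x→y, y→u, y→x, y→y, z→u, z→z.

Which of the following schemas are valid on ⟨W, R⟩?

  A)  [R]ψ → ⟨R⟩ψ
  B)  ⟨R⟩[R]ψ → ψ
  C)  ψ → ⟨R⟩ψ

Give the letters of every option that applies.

A, B, C

R is reflexive: each world relates to itself.
R is symmetric: every R-edge is matched by its reverse.
R is serial: every world has an R-successor.
(A) [R]ψ → ⟨R⟩ψ is axiom D, which corresponds to seriality. R is serial — valid.
(B) ⟨R⟩[R]ψ → ψ is the dual of axiom B, which corresponds to symmetry. R is symmetric — valid.
(C) ψ → ⟨R⟩ψ is the dual of axiom T, which corresponds to reflexivity. R is reflexive — valid.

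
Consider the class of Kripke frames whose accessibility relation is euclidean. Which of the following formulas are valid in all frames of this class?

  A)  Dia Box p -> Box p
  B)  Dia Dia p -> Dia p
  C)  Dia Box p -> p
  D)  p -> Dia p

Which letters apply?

A

(A) Dia Box p -> Box p is the dual of axiom 5, which corresponds to the euclidean property. Every such R is euclidean — valid.
(B) the dual of axiom 4: valid iff R is transitive. Such an R need not be transitive — not valid.
(C) Dia Box p -> p is the dual of axiom B; it is valid on a frame exactly when R is symmetric. Such an R need not be symmetric, so not valid.
(D) p -> Dia p (the dual of axiom T) characterises the reflexive frames. Such an R need not be reflexive — not valid.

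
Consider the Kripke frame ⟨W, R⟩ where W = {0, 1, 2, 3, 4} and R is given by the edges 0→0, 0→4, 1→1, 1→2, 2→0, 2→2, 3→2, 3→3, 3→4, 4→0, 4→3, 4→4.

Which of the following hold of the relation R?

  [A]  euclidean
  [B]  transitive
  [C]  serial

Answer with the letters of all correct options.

C

(A) not euclidean: 1 R 2 and 1 R 1 but not 2 R 1.
(B) not transitive: 0 R 4 and 4 R 3 but not 0 R 3.
(C) serial: every world has an R-successor.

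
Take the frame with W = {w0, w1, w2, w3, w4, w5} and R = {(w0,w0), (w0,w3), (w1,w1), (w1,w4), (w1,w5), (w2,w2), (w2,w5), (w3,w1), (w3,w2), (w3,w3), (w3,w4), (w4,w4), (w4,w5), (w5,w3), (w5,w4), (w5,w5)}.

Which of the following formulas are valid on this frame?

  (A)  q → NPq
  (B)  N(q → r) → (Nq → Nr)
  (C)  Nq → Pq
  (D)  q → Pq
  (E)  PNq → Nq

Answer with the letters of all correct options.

R is reflexive: each world relates to itself.
R is not symmetric: w0 R w3 but not w3 R w0.
R is not euclidean: w0 R w3 and w0 R w0 but not w3 R w0.
R is serial: every world has an R-successor.
(A) q → NPq is axiom B; it is valid on a frame exactly when R is symmetric. R is not symmetric, so not valid.
(B) N(q → r) → (Nq → Nr) is the K axiom; it holds on all frames — valid.
(C) Nq → Pq (axiom D) characterises the serial frames. R is serial — valid.
(D) the dual of axiom T: valid iff R is reflexive. R is reflexive — valid.
(E) PNq → Nq is the dual of axiom 5; it is valid on a frame exactly when R is euclidean. R is not euclidean, so not valid.

B, C, D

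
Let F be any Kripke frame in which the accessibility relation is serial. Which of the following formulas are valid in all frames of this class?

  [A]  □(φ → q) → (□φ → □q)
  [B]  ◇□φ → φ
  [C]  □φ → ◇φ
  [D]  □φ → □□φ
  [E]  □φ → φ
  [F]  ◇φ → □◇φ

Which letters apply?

(A) this is just K, valid on every normal frame.
(B) ◇□φ → φ (the dual of axiom B) characterises the symmetric frames. Such an R need not be symmetric — not valid.
(C) axiom D: valid iff R is serial. Every such R is serial — valid.
(D) □φ → □□φ (axiom 4) characterises the transitive frames. Such an R need not be transitive — not valid.
(E) □φ → φ is axiom T; it is valid on a frame exactly when R is reflexive. Such an R need not be reflexive, so not valid.
(F) ◇φ → □◇φ is axiom 5; it is valid on a frame exactly when R is euclidean. Such an R need not be euclidean, so not valid.

A, C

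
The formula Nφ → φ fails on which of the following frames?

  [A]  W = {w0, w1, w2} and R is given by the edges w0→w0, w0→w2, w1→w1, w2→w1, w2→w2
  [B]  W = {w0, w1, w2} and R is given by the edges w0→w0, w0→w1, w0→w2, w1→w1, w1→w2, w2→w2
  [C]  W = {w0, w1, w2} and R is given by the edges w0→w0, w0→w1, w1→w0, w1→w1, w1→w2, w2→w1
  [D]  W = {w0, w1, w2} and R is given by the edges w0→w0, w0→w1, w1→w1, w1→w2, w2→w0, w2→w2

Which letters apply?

The schema Nφ → φ is axiom T; it is valid on a frame iff R is reflexive.
(A) R is reflexive (each world relates to itself), so the schema is valid here.
(B) R is reflexive (each world relates to itself), so the schema is valid here.
(C) R is not reflexive (not w2 R w2), so the schema fails here.
(D) R is reflexive (each world relates to itself), so the schema is valid here.

C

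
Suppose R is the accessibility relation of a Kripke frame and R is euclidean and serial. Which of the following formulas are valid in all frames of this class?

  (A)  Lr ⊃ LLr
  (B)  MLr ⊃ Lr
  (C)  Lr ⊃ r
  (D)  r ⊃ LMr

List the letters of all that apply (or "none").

B

(A) Lr ⊃ LLr is axiom 4; it is valid on a frame exactly when R is transitive. Such an R need not be transitive, so not valid.
(B) the dual of axiom 5: valid iff R is euclidean. Every such R is euclidean — valid.
(C) Lr ⊃ r is axiom T, which corresponds to reflexivity. Such an R need not be reflexive — not valid.
(D) r ⊃ LMr is axiom B; it is valid on a frame exactly when R is symmetric. Such an R need not be symmetric, so not valid.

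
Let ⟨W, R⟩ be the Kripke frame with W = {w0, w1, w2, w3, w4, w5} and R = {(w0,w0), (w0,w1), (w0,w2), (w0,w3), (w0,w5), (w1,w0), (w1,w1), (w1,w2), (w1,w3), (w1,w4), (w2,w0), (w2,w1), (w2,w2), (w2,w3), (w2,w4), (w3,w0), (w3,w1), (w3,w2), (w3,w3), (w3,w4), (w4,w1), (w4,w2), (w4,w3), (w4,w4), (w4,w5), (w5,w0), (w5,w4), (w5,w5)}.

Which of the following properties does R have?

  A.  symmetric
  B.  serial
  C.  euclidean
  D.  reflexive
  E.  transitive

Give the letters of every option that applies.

(A) symmetric: every R-edge is matched by its reverse.
(B) serial: every world has an R-successor.
(C) not euclidean: w0 R w1 and w0 R w5 but not w1 R w5.
(D) reflexive: each world relates to itself.
(E) not transitive: w0 R w1 and w1 R w4 but not w0 R w4.

A, B, D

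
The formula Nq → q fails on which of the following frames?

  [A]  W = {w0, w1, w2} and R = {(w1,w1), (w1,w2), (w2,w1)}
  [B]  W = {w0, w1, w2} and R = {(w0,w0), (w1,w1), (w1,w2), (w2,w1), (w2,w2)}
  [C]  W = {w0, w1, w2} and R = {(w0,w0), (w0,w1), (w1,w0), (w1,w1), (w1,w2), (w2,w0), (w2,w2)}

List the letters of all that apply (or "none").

The schema Nq → q is axiom T; it is valid on a frame iff R is reflexive.
(A) R is not reflexive (not w0 R w0), so the schema fails here.
(B) R is reflexive (each world relates to itself), so the schema is valid here.
(C) R is reflexive (each world relates to itself), so the schema is valid here.

A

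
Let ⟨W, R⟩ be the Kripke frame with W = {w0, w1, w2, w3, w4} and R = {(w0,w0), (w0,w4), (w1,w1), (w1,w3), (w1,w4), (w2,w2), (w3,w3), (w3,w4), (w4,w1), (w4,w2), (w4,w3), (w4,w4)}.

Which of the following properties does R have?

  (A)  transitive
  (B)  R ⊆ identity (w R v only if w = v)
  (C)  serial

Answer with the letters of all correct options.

(A) not transitive: w0 R w4 and w4 R w1 but not w0 R w1.
(B) not ⊆ identity: w0 R w4 with w0 ≠ w4.
(C) serial: every world has an R-successor.

C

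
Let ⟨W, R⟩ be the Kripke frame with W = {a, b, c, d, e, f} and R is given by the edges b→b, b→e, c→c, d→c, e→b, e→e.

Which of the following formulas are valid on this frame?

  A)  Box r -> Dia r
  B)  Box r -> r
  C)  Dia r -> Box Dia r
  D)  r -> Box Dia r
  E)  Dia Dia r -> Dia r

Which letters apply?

R is not reflexive: not a R a.
R is not symmetric: d R c but not c R d.
R is transitive: R is closed under composition.
R is euclidean: any two R-successors of the same world are R-related.
R is not serial: a has no R-successor.
(A) Box r -> Dia r is axiom D, which corresponds to seriality. R is not serial — not valid.
(B) Box r -> r (axiom T) characterises the reflexive frames. R is not reflexive — not valid.
(C) Dia r -> Box Dia r is axiom 5, which corresponds to the euclidean property. R is euclidean — valid.
(D) r -> Box Dia r (axiom B) characterises the symmetric frames. R is not symmetric — not valid.
(E) Dia Dia r -> Dia r is the dual of axiom 4, which corresponds to transitivity. R is transitive — valid.

C, E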